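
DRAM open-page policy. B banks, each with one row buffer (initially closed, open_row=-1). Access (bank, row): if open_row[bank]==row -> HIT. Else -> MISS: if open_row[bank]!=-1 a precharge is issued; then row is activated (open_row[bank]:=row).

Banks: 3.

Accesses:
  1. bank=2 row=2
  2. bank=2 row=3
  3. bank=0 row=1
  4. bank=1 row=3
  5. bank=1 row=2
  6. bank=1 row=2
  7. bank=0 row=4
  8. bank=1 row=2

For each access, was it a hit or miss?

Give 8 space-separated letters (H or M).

Acc 1: bank2 row2 -> MISS (open row2); precharges=0
Acc 2: bank2 row3 -> MISS (open row3); precharges=1
Acc 3: bank0 row1 -> MISS (open row1); precharges=1
Acc 4: bank1 row3 -> MISS (open row3); precharges=1
Acc 5: bank1 row2 -> MISS (open row2); precharges=2
Acc 6: bank1 row2 -> HIT
Acc 7: bank0 row4 -> MISS (open row4); precharges=3
Acc 8: bank1 row2 -> HIT

Answer: M M M M M H M H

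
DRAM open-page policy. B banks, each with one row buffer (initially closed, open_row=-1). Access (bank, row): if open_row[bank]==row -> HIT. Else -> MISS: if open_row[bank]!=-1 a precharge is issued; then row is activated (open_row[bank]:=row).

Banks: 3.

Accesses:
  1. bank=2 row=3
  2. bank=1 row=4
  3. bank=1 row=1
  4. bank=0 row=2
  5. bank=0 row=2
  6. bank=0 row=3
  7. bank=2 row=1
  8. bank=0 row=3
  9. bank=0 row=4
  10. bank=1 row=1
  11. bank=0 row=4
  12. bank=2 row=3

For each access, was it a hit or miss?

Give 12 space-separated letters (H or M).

Answer: M M M M H M M H M H H M

Derivation:
Acc 1: bank2 row3 -> MISS (open row3); precharges=0
Acc 2: bank1 row4 -> MISS (open row4); precharges=0
Acc 3: bank1 row1 -> MISS (open row1); precharges=1
Acc 4: bank0 row2 -> MISS (open row2); precharges=1
Acc 5: bank0 row2 -> HIT
Acc 6: bank0 row3 -> MISS (open row3); precharges=2
Acc 7: bank2 row1 -> MISS (open row1); precharges=3
Acc 8: bank0 row3 -> HIT
Acc 9: bank0 row4 -> MISS (open row4); precharges=4
Acc 10: bank1 row1 -> HIT
Acc 11: bank0 row4 -> HIT
Acc 12: bank2 row3 -> MISS (open row3); precharges=5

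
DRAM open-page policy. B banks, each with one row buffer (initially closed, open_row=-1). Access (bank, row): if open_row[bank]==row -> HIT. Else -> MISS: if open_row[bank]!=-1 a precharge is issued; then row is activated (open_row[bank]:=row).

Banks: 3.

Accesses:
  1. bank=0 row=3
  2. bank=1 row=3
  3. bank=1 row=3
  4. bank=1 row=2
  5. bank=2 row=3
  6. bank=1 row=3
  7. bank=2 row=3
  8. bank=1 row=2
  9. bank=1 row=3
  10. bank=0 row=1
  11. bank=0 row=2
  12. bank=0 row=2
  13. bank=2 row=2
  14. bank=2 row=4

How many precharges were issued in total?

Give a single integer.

Answer: 8

Derivation:
Acc 1: bank0 row3 -> MISS (open row3); precharges=0
Acc 2: bank1 row3 -> MISS (open row3); precharges=0
Acc 3: bank1 row3 -> HIT
Acc 4: bank1 row2 -> MISS (open row2); precharges=1
Acc 5: bank2 row3 -> MISS (open row3); precharges=1
Acc 6: bank1 row3 -> MISS (open row3); precharges=2
Acc 7: bank2 row3 -> HIT
Acc 8: bank1 row2 -> MISS (open row2); precharges=3
Acc 9: bank1 row3 -> MISS (open row3); precharges=4
Acc 10: bank0 row1 -> MISS (open row1); precharges=5
Acc 11: bank0 row2 -> MISS (open row2); precharges=6
Acc 12: bank0 row2 -> HIT
Acc 13: bank2 row2 -> MISS (open row2); precharges=7
Acc 14: bank2 row4 -> MISS (open row4); precharges=8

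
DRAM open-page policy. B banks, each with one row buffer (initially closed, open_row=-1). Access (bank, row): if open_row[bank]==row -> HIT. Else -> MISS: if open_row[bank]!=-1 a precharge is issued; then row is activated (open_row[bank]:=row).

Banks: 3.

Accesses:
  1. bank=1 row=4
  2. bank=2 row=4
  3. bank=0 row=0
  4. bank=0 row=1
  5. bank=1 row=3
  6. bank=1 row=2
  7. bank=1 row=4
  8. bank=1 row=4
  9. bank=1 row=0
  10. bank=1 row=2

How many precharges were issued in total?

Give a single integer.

Acc 1: bank1 row4 -> MISS (open row4); precharges=0
Acc 2: bank2 row4 -> MISS (open row4); precharges=0
Acc 3: bank0 row0 -> MISS (open row0); precharges=0
Acc 4: bank0 row1 -> MISS (open row1); precharges=1
Acc 5: bank1 row3 -> MISS (open row3); precharges=2
Acc 6: bank1 row2 -> MISS (open row2); precharges=3
Acc 7: bank1 row4 -> MISS (open row4); precharges=4
Acc 8: bank1 row4 -> HIT
Acc 9: bank1 row0 -> MISS (open row0); precharges=5
Acc 10: bank1 row2 -> MISS (open row2); precharges=6

Answer: 6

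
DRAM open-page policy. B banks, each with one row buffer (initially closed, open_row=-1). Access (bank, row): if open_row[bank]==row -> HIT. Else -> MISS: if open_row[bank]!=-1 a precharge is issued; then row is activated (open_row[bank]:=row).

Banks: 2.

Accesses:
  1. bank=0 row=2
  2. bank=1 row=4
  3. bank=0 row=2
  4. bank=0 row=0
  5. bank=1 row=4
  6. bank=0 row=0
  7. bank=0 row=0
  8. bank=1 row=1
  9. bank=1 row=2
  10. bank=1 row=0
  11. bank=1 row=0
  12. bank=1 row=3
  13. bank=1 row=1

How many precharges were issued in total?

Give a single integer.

Answer: 6

Derivation:
Acc 1: bank0 row2 -> MISS (open row2); precharges=0
Acc 2: bank1 row4 -> MISS (open row4); precharges=0
Acc 3: bank0 row2 -> HIT
Acc 4: bank0 row0 -> MISS (open row0); precharges=1
Acc 5: bank1 row4 -> HIT
Acc 6: bank0 row0 -> HIT
Acc 7: bank0 row0 -> HIT
Acc 8: bank1 row1 -> MISS (open row1); precharges=2
Acc 9: bank1 row2 -> MISS (open row2); precharges=3
Acc 10: bank1 row0 -> MISS (open row0); precharges=4
Acc 11: bank1 row0 -> HIT
Acc 12: bank1 row3 -> MISS (open row3); precharges=5
Acc 13: bank1 row1 -> MISS (open row1); precharges=6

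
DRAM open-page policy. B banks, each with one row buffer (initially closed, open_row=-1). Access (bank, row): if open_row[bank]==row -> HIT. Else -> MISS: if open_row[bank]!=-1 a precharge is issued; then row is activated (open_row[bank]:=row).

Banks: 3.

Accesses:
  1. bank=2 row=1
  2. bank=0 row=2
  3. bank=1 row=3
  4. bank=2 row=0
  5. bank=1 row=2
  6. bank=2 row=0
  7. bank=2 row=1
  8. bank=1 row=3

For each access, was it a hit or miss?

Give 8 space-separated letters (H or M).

Answer: M M M M M H M M

Derivation:
Acc 1: bank2 row1 -> MISS (open row1); precharges=0
Acc 2: bank0 row2 -> MISS (open row2); precharges=0
Acc 3: bank1 row3 -> MISS (open row3); precharges=0
Acc 4: bank2 row0 -> MISS (open row0); precharges=1
Acc 5: bank1 row2 -> MISS (open row2); precharges=2
Acc 6: bank2 row0 -> HIT
Acc 7: bank2 row1 -> MISS (open row1); precharges=3
Acc 8: bank1 row3 -> MISS (open row3); precharges=4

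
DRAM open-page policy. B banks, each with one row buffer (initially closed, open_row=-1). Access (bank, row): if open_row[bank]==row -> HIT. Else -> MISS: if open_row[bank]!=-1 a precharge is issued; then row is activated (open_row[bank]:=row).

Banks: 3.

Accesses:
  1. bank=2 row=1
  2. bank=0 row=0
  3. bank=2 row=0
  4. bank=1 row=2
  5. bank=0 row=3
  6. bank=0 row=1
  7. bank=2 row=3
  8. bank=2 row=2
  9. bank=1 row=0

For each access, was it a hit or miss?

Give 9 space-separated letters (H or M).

Acc 1: bank2 row1 -> MISS (open row1); precharges=0
Acc 2: bank0 row0 -> MISS (open row0); precharges=0
Acc 3: bank2 row0 -> MISS (open row0); precharges=1
Acc 4: bank1 row2 -> MISS (open row2); precharges=1
Acc 5: bank0 row3 -> MISS (open row3); precharges=2
Acc 6: bank0 row1 -> MISS (open row1); precharges=3
Acc 7: bank2 row3 -> MISS (open row3); precharges=4
Acc 8: bank2 row2 -> MISS (open row2); precharges=5
Acc 9: bank1 row0 -> MISS (open row0); precharges=6

Answer: M M M M M M M M M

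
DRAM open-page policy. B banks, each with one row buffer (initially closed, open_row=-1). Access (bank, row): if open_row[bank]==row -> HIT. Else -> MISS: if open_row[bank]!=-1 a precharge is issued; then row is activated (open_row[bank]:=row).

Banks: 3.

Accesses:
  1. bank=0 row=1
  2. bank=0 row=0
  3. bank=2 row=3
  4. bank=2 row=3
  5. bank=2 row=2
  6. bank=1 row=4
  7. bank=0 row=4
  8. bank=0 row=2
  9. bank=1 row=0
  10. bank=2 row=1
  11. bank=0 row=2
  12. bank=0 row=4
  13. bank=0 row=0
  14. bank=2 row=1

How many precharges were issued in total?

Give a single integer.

Acc 1: bank0 row1 -> MISS (open row1); precharges=0
Acc 2: bank0 row0 -> MISS (open row0); precharges=1
Acc 3: bank2 row3 -> MISS (open row3); precharges=1
Acc 4: bank2 row3 -> HIT
Acc 5: bank2 row2 -> MISS (open row2); precharges=2
Acc 6: bank1 row4 -> MISS (open row4); precharges=2
Acc 7: bank0 row4 -> MISS (open row4); precharges=3
Acc 8: bank0 row2 -> MISS (open row2); precharges=4
Acc 9: bank1 row0 -> MISS (open row0); precharges=5
Acc 10: bank2 row1 -> MISS (open row1); precharges=6
Acc 11: bank0 row2 -> HIT
Acc 12: bank0 row4 -> MISS (open row4); precharges=7
Acc 13: bank0 row0 -> MISS (open row0); precharges=8
Acc 14: bank2 row1 -> HIT

Answer: 8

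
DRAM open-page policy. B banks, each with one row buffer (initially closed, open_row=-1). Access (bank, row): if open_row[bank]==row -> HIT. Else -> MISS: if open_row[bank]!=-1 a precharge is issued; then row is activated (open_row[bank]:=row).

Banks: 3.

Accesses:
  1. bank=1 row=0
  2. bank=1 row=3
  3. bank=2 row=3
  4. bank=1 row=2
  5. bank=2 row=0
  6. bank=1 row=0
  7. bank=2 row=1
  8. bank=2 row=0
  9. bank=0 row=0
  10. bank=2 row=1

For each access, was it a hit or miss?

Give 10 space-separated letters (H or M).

Answer: M M M M M M M M M M

Derivation:
Acc 1: bank1 row0 -> MISS (open row0); precharges=0
Acc 2: bank1 row3 -> MISS (open row3); precharges=1
Acc 3: bank2 row3 -> MISS (open row3); precharges=1
Acc 4: bank1 row2 -> MISS (open row2); precharges=2
Acc 5: bank2 row0 -> MISS (open row0); precharges=3
Acc 6: bank1 row0 -> MISS (open row0); precharges=4
Acc 7: bank2 row1 -> MISS (open row1); precharges=5
Acc 8: bank2 row0 -> MISS (open row0); precharges=6
Acc 9: bank0 row0 -> MISS (open row0); precharges=6
Acc 10: bank2 row1 -> MISS (open row1); precharges=7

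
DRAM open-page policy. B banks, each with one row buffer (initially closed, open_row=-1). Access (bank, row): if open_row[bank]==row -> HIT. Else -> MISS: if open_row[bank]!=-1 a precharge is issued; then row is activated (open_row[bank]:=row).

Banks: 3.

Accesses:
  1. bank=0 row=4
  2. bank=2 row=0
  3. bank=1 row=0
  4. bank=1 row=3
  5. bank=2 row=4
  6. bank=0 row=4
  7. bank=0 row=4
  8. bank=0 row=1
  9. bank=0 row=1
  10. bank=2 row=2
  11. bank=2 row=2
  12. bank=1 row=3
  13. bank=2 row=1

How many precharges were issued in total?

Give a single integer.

Answer: 5

Derivation:
Acc 1: bank0 row4 -> MISS (open row4); precharges=0
Acc 2: bank2 row0 -> MISS (open row0); precharges=0
Acc 3: bank1 row0 -> MISS (open row0); precharges=0
Acc 4: bank1 row3 -> MISS (open row3); precharges=1
Acc 5: bank2 row4 -> MISS (open row4); precharges=2
Acc 6: bank0 row4 -> HIT
Acc 7: bank0 row4 -> HIT
Acc 8: bank0 row1 -> MISS (open row1); precharges=3
Acc 9: bank0 row1 -> HIT
Acc 10: bank2 row2 -> MISS (open row2); precharges=4
Acc 11: bank2 row2 -> HIT
Acc 12: bank1 row3 -> HIT
Acc 13: bank2 row1 -> MISS (open row1); precharges=5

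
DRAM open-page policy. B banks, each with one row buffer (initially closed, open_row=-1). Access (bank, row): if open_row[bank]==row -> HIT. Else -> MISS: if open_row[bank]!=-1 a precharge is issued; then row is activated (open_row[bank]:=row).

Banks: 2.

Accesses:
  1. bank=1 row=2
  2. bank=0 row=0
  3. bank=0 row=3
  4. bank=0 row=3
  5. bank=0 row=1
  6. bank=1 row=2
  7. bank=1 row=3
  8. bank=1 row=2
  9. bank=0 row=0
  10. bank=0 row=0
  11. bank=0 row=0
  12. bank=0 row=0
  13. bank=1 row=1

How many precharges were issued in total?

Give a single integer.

Answer: 6

Derivation:
Acc 1: bank1 row2 -> MISS (open row2); precharges=0
Acc 2: bank0 row0 -> MISS (open row0); precharges=0
Acc 3: bank0 row3 -> MISS (open row3); precharges=1
Acc 4: bank0 row3 -> HIT
Acc 5: bank0 row1 -> MISS (open row1); precharges=2
Acc 6: bank1 row2 -> HIT
Acc 7: bank1 row3 -> MISS (open row3); precharges=3
Acc 8: bank1 row2 -> MISS (open row2); precharges=4
Acc 9: bank0 row0 -> MISS (open row0); precharges=5
Acc 10: bank0 row0 -> HIT
Acc 11: bank0 row0 -> HIT
Acc 12: bank0 row0 -> HIT
Acc 13: bank1 row1 -> MISS (open row1); precharges=6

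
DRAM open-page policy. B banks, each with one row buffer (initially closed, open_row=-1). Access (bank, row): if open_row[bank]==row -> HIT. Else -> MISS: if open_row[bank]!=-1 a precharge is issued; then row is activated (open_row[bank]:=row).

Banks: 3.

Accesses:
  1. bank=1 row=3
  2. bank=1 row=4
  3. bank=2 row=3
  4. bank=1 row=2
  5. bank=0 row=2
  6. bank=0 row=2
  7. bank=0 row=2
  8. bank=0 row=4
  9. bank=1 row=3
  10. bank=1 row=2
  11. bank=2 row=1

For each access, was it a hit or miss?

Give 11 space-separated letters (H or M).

Answer: M M M M M H H M M M M

Derivation:
Acc 1: bank1 row3 -> MISS (open row3); precharges=0
Acc 2: bank1 row4 -> MISS (open row4); precharges=1
Acc 3: bank2 row3 -> MISS (open row3); precharges=1
Acc 4: bank1 row2 -> MISS (open row2); precharges=2
Acc 5: bank0 row2 -> MISS (open row2); precharges=2
Acc 6: bank0 row2 -> HIT
Acc 7: bank0 row2 -> HIT
Acc 8: bank0 row4 -> MISS (open row4); precharges=3
Acc 9: bank1 row3 -> MISS (open row3); precharges=4
Acc 10: bank1 row2 -> MISS (open row2); precharges=5
Acc 11: bank2 row1 -> MISS (open row1); precharges=6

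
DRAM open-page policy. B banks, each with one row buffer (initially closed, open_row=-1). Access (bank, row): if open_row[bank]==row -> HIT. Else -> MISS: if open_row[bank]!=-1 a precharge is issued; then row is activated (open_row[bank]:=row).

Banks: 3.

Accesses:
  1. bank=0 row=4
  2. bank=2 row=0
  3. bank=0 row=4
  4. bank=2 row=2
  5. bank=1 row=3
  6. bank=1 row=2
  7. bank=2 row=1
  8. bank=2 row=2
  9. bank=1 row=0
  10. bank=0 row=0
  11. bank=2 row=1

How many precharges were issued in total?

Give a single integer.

Answer: 7

Derivation:
Acc 1: bank0 row4 -> MISS (open row4); precharges=0
Acc 2: bank2 row0 -> MISS (open row0); precharges=0
Acc 3: bank0 row4 -> HIT
Acc 4: bank2 row2 -> MISS (open row2); precharges=1
Acc 5: bank1 row3 -> MISS (open row3); precharges=1
Acc 6: bank1 row2 -> MISS (open row2); precharges=2
Acc 7: bank2 row1 -> MISS (open row1); precharges=3
Acc 8: bank2 row2 -> MISS (open row2); precharges=4
Acc 9: bank1 row0 -> MISS (open row0); precharges=5
Acc 10: bank0 row0 -> MISS (open row0); precharges=6
Acc 11: bank2 row1 -> MISS (open row1); precharges=7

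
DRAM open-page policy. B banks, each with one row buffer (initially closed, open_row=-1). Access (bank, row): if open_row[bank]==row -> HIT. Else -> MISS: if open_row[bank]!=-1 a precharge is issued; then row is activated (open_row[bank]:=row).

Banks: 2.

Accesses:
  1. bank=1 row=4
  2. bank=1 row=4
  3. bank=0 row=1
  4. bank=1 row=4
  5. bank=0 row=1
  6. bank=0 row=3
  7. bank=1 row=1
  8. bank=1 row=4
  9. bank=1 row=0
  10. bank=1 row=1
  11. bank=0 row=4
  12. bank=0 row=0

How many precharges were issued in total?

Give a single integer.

Answer: 7

Derivation:
Acc 1: bank1 row4 -> MISS (open row4); precharges=0
Acc 2: bank1 row4 -> HIT
Acc 3: bank0 row1 -> MISS (open row1); precharges=0
Acc 4: bank1 row4 -> HIT
Acc 5: bank0 row1 -> HIT
Acc 6: bank0 row3 -> MISS (open row3); precharges=1
Acc 7: bank1 row1 -> MISS (open row1); precharges=2
Acc 8: bank1 row4 -> MISS (open row4); precharges=3
Acc 9: bank1 row0 -> MISS (open row0); precharges=4
Acc 10: bank1 row1 -> MISS (open row1); precharges=5
Acc 11: bank0 row4 -> MISS (open row4); precharges=6
Acc 12: bank0 row0 -> MISS (open row0); precharges=7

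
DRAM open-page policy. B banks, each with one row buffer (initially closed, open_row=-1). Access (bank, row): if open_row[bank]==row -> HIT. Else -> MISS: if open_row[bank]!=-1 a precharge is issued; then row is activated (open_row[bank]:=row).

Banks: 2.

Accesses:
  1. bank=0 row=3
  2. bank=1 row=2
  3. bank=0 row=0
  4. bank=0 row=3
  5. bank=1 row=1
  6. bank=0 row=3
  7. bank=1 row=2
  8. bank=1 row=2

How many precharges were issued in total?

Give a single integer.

Acc 1: bank0 row3 -> MISS (open row3); precharges=0
Acc 2: bank1 row2 -> MISS (open row2); precharges=0
Acc 3: bank0 row0 -> MISS (open row0); precharges=1
Acc 4: bank0 row3 -> MISS (open row3); precharges=2
Acc 5: bank1 row1 -> MISS (open row1); precharges=3
Acc 6: bank0 row3 -> HIT
Acc 7: bank1 row2 -> MISS (open row2); precharges=4
Acc 8: bank1 row2 -> HIT

Answer: 4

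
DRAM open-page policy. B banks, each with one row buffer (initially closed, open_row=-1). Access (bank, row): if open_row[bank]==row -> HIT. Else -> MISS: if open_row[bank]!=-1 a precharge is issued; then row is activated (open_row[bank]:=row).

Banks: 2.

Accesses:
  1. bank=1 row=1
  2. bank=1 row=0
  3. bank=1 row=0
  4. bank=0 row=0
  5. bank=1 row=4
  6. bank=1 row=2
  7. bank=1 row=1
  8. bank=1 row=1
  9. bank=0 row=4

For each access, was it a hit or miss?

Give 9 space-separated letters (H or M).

Acc 1: bank1 row1 -> MISS (open row1); precharges=0
Acc 2: bank1 row0 -> MISS (open row0); precharges=1
Acc 3: bank1 row0 -> HIT
Acc 4: bank0 row0 -> MISS (open row0); precharges=1
Acc 5: bank1 row4 -> MISS (open row4); precharges=2
Acc 6: bank1 row2 -> MISS (open row2); precharges=3
Acc 7: bank1 row1 -> MISS (open row1); precharges=4
Acc 8: bank1 row1 -> HIT
Acc 9: bank0 row4 -> MISS (open row4); precharges=5

Answer: M M H M M M M H M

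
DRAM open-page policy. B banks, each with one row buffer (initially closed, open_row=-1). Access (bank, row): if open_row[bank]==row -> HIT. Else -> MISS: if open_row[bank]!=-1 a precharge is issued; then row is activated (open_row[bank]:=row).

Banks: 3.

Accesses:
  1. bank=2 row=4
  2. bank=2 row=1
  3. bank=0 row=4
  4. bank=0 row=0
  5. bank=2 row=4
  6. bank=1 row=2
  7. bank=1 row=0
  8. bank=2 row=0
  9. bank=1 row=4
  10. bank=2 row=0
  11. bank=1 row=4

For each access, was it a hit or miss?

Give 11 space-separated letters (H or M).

Answer: M M M M M M M M M H H

Derivation:
Acc 1: bank2 row4 -> MISS (open row4); precharges=0
Acc 2: bank2 row1 -> MISS (open row1); precharges=1
Acc 3: bank0 row4 -> MISS (open row4); precharges=1
Acc 4: bank0 row0 -> MISS (open row0); precharges=2
Acc 5: bank2 row4 -> MISS (open row4); precharges=3
Acc 6: bank1 row2 -> MISS (open row2); precharges=3
Acc 7: bank1 row0 -> MISS (open row0); precharges=4
Acc 8: bank2 row0 -> MISS (open row0); precharges=5
Acc 9: bank1 row4 -> MISS (open row4); precharges=6
Acc 10: bank2 row0 -> HIT
Acc 11: bank1 row4 -> HIT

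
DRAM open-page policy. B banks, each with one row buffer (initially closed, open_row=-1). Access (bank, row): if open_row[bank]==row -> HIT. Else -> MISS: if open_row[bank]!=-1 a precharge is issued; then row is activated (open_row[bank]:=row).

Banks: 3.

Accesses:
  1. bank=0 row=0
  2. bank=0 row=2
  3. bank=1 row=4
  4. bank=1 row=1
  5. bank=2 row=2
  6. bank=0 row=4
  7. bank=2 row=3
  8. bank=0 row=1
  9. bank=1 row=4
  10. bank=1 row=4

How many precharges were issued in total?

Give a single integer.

Acc 1: bank0 row0 -> MISS (open row0); precharges=0
Acc 2: bank0 row2 -> MISS (open row2); precharges=1
Acc 3: bank1 row4 -> MISS (open row4); precharges=1
Acc 4: bank1 row1 -> MISS (open row1); precharges=2
Acc 5: bank2 row2 -> MISS (open row2); precharges=2
Acc 6: bank0 row4 -> MISS (open row4); precharges=3
Acc 7: bank2 row3 -> MISS (open row3); precharges=4
Acc 8: bank0 row1 -> MISS (open row1); precharges=5
Acc 9: bank1 row4 -> MISS (open row4); precharges=6
Acc 10: bank1 row4 -> HIT

Answer: 6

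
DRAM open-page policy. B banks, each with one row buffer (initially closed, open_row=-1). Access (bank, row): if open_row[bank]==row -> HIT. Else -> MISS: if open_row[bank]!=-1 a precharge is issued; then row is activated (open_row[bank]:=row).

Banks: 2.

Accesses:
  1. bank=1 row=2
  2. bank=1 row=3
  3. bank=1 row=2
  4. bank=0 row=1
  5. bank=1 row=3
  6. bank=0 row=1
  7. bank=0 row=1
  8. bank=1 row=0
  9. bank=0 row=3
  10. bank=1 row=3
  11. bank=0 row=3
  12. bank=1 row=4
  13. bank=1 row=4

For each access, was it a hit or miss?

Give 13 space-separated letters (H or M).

Acc 1: bank1 row2 -> MISS (open row2); precharges=0
Acc 2: bank1 row3 -> MISS (open row3); precharges=1
Acc 3: bank1 row2 -> MISS (open row2); precharges=2
Acc 4: bank0 row1 -> MISS (open row1); precharges=2
Acc 5: bank1 row3 -> MISS (open row3); precharges=3
Acc 6: bank0 row1 -> HIT
Acc 7: bank0 row1 -> HIT
Acc 8: bank1 row0 -> MISS (open row0); precharges=4
Acc 9: bank0 row3 -> MISS (open row3); precharges=5
Acc 10: bank1 row3 -> MISS (open row3); precharges=6
Acc 11: bank0 row3 -> HIT
Acc 12: bank1 row4 -> MISS (open row4); precharges=7
Acc 13: bank1 row4 -> HIT

Answer: M M M M M H H M M M H M H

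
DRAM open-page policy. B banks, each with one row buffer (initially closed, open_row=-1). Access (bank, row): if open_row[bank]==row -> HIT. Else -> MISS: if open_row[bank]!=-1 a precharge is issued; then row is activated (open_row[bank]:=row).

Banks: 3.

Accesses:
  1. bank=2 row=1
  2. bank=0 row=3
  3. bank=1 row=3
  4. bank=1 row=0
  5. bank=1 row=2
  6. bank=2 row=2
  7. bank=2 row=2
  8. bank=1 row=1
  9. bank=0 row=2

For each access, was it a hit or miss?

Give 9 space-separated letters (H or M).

Acc 1: bank2 row1 -> MISS (open row1); precharges=0
Acc 2: bank0 row3 -> MISS (open row3); precharges=0
Acc 3: bank1 row3 -> MISS (open row3); precharges=0
Acc 4: bank1 row0 -> MISS (open row0); precharges=1
Acc 5: bank1 row2 -> MISS (open row2); precharges=2
Acc 6: bank2 row2 -> MISS (open row2); precharges=3
Acc 7: bank2 row2 -> HIT
Acc 8: bank1 row1 -> MISS (open row1); precharges=4
Acc 9: bank0 row2 -> MISS (open row2); precharges=5

Answer: M M M M M M H M M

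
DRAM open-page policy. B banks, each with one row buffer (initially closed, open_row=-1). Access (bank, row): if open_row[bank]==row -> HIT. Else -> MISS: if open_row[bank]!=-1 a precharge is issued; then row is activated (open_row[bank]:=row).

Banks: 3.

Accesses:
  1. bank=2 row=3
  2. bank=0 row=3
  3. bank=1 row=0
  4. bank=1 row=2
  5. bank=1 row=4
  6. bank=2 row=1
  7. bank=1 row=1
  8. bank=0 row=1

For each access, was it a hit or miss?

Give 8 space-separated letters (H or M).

Answer: M M M M M M M M

Derivation:
Acc 1: bank2 row3 -> MISS (open row3); precharges=0
Acc 2: bank0 row3 -> MISS (open row3); precharges=0
Acc 3: bank1 row0 -> MISS (open row0); precharges=0
Acc 4: bank1 row2 -> MISS (open row2); precharges=1
Acc 5: bank1 row4 -> MISS (open row4); precharges=2
Acc 6: bank2 row1 -> MISS (open row1); precharges=3
Acc 7: bank1 row1 -> MISS (open row1); precharges=4
Acc 8: bank0 row1 -> MISS (open row1); precharges=5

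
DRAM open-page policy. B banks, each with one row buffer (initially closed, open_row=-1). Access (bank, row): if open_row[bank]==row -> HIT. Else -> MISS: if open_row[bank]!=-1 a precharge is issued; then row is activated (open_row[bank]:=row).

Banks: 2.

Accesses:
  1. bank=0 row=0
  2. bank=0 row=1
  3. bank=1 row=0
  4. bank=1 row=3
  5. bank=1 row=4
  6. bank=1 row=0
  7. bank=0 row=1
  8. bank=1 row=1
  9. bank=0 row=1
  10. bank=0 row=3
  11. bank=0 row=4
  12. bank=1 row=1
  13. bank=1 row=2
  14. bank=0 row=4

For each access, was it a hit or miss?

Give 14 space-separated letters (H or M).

Acc 1: bank0 row0 -> MISS (open row0); precharges=0
Acc 2: bank0 row1 -> MISS (open row1); precharges=1
Acc 3: bank1 row0 -> MISS (open row0); precharges=1
Acc 4: bank1 row3 -> MISS (open row3); precharges=2
Acc 5: bank1 row4 -> MISS (open row4); precharges=3
Acc 6: bank1 row0 -> MISS (open row0); precharges=4
Acc 7: bank0 row1 -> HIT
Acc 8: bank1 row1 -> MISS (open row1); precharges=5
Acc 9: bank0 row1 -> HIT
Acc 10: bank0 row3 -> MISS (open row3); precharges=6
Acc 11: bank0 row4 -> MISS (open row4); precharges=7
Acc 12: bank1 row1 -> HIT
Acc 13: bank1 row2 -> MISS (open row2); precharges=8
Acc 14: bank0 row4 -> HIT

Answer: M M M M M M H M H M M H M H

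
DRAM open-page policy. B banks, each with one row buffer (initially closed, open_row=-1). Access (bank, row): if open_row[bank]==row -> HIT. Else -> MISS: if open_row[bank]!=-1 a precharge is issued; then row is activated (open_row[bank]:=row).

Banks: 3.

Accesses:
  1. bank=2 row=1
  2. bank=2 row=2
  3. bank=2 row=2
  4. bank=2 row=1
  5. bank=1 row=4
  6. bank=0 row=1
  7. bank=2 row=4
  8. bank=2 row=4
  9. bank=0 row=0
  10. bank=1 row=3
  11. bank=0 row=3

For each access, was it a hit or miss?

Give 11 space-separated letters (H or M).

Answer: M M H M M M M H M M M

Derivation:
Acc 1: bank2 row1 -> MISS (open row1); precharges=0
Acc 2: bank2 row2 -> MISS (open row2); precharges=1
Acc 3: bank2 row2 -> HIT
Acc 4: bank2 row1 -> MISS (open row1); precharges=2
Acc 5: bank1 row4 -> MISS (open row4); precharges=2
Acc 6: bank0 row1 -> MISS (open row1); precharges=2
Acc 7: bank2 row4 -> MISS (open row4); precharges=3
Acc 8: bank2 row4 -> HIT
Acc 9: bank0 row0 -> MISS (open row0); precharges=4
Acc 10: bank1 row3 -> MISS (open row3); precharges=5
Acc 11: bank0 row3 -> MISS (open row3); precharges=6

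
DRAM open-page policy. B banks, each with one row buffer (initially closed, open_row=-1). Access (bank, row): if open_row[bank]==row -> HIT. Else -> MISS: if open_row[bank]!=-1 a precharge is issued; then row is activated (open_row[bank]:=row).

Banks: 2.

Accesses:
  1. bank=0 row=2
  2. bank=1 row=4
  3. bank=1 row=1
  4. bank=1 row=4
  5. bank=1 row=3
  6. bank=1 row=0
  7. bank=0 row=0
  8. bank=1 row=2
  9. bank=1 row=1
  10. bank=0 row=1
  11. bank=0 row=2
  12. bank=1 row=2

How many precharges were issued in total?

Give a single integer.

Acc 1: bank0 row2 -> MISS (open row2); precharges=0
Acc 2: bank1 row4 -> MISS (open row4); precharges=0
Acc 3: bank1 row1 -> MISS (open row1); precharges=1
Acc 4: bank1 row4 -> MISS (open row4); precharges=2
Acc 5: bank1 row3 -> MISS (open row3); precharges=3
Acc 6: bank1 row0 -> MISS (open row0); precharges=4
Acc 7: bank0 row0 -> MISS (open row0); precharges=5
Acc 8: bank1 row2 -> MISS (open row2); precharges=6
Acc 9: bank1 row1 -> MISS (open row1); precharges=7
Acc 10: bank0 row1 -> MISS (open row1); precharges=8
Acc 11: bank0 row2 -> MISS (open row2); precharges=9
Acc 12: bank1 row2 -> MISS (open row2); precharges=10

Answer: 10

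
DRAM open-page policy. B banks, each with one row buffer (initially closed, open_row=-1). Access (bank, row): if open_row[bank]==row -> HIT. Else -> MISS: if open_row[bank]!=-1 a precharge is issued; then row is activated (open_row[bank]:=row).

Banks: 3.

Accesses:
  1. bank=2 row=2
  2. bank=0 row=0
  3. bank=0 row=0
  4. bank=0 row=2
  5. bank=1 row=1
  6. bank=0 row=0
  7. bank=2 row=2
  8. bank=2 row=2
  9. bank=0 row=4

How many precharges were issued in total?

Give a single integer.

Acc 1: bank2 row2 -> MISS (open row2); precharges=0
Acc 2: bank0 row0 -> MISS (open row0); precharges=0
Acc 3: bank0 row0 -> HIT
Acc 4: bank0 row2 -> MISS (open row2); precharges=1
Acc 5: bank1 row1 -> MISS (open row1); precharges=1
Acc 6: bank0 row0 -> MISS (open row0); precharges=2
Acc 7: bank2 row2 -> HIT
Acc 8: bank2 row2 -> HIT
Acc 9: bank0 row4 -> MISS (open row4); precharges=3

Answer: 3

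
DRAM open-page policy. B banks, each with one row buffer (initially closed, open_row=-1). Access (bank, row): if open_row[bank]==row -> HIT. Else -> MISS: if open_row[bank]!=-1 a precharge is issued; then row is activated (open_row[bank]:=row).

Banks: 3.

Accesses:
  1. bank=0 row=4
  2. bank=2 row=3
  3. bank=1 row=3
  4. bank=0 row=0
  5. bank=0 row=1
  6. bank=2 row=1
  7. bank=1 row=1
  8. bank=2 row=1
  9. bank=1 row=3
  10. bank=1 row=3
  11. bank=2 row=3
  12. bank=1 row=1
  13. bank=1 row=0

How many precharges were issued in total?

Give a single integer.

Acc 1: bank0 row4 -> MISS (open row4); precharges=0
Acc 2: bank2 row3 -> MISS (open row3); precharges=0
Acc 3: bank1 row3 -> MISS (open row3); precharges=0
Acc 4: bank0 row0 -> MISS (open row0); precharges=1
Acc 5: bank0 row1 -> MISS (open row1); precharges=2
Acc 6: bank2 row1 -> MISS (open row1); precharges=3
Acc 7: bank1 row1 -> MISS (open row1); precharges=4
Acc 8: bank2 row1 -> HIT
Acc 9: bank1 row3 -> MISS (open row3); precharges=5
Acc 10: bank1 row3 -> HIT
Acc 11: bank2 row3 -> MISS (open row3); precharges=6
Acc 12: bank1 row1 -> MISS (open row1); precharges=7
Acc 13: bank1 row0 -> MISS (open row0); precharges=8

Answer: 8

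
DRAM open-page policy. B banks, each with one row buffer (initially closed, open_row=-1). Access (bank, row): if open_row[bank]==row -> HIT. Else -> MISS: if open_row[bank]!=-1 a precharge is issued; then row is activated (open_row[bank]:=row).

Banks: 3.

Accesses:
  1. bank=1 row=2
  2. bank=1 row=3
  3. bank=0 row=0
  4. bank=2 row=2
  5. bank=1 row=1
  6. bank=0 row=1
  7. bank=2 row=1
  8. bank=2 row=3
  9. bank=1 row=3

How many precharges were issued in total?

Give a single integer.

Acc 1: bank1 row2 -> MISS (open row2); precharges=0
Acc 2: bank1 row3 -> MISS (open row3); precharges=1
Acc 3: bank0 row0 -> MISS (open row0); precharges=1
Acc 4: bank2 row2 -> MISS (open row2); precharges=1
Acc 5: bank1 row1 -> MISS (open row1); precharges=2
Acc 6: bank0 row1 -> MISS (open row1); precharges=3
Acc 7: bank2 row1 -> MISS (open row1); precharges=4
Acc 8: bank2 row3 -> MISS (open row3); precharges=5
Acc 9: bank1 row3 -> MISS (open row3); precharges=6

Answer: 6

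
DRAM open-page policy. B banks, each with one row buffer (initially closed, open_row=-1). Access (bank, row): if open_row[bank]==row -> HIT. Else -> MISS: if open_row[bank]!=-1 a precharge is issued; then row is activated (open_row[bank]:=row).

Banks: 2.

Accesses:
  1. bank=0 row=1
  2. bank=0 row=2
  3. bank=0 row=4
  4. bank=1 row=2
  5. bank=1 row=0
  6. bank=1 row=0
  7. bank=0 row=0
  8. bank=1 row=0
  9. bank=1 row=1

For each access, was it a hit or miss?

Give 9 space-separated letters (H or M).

Answer: M M M M M H M H M

Derivation:
Acc 1: bank0 row1 -> MISS (open row1); precharges=0
Acc 2: bank0 row2 -> MISS (open row2); precharges=1
Acc 3: bank0 row4 -> MISS (open row4); precharges=2
Acc 4: bank1 row2 -> MISS (open row2); precharges=2
Acc 5: bank1 row0 -> MISS (open row0); precharges=3
Acc 6: bank1 row0 -> HIT
Acc 7: bank0 row0 -> MISS (open row0); precharges=4
Acc 8: bank1 row0 -> HIT
Acc 9: bank1 row1 -> MISS (open row1); precharges=5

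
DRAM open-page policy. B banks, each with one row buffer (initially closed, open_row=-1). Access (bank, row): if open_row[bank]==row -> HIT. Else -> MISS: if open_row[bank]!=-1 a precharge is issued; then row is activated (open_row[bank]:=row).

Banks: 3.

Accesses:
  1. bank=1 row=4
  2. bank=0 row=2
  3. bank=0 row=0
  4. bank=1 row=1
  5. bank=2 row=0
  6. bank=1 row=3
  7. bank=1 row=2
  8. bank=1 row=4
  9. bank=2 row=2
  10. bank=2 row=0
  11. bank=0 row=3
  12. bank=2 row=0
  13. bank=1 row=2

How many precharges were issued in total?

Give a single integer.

Acc 1: bank1 row4 -> MISS (open row4); precharges=0
Acc 2: bank0 row2 -> MISS (open row2); precharges=0
Acc 3: bank0 row0 -> MISS (open row0); precharges=1
Acc 4: bank1 row1 -> MISS (open row1); precharges=2
Acc 5: bank2 row0 -> MISS (open row0); precharges=2
Acc 6: bank1 row3 -> MISS (open row3); precharges=3
Acc 7: bank1 row2 -> MISS (open row2); precharges=4
Acc 8: bank1 row4 -> MISS (open row4); precharges=5
Acc 9: bank2 row2 -> MISS (open row2); precharges=6
Acc 10: bank2 row0 -> MISS (open row0); precharges=7
Acc 11: bank0 row3 -> MISS (open row3); precharges=8
Acc 12: bank2 row0 -> HIT
Acc 13: bank1 row2 -> MISS (open row2); precharges=9

Answer: 9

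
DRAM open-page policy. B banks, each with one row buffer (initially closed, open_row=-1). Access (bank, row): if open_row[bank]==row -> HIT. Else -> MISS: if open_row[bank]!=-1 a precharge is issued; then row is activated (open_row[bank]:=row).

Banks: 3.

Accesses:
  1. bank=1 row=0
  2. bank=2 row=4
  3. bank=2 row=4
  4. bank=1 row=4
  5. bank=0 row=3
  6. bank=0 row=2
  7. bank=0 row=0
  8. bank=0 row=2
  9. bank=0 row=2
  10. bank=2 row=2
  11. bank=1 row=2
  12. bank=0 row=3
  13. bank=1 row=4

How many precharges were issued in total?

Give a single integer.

Acc 1: bank1 row0 -> MISS (open row0); precharges=0
Acc 2: bank2 row4 -> MISS (open row4); precharges=0
Acc 3: bank2 row4 -> HIT
Acc 4: bank1 row4 -> MISS (open row4); precharges=1
Acc 5: bank0 row3 -> MISS (open row3); precharges=1
Acc 6: bank0 row2 -> MISS (open row2); precharges=2
Acc 7: bank0 row0 -> MISS (open row0); precharges=3
Acc 8: bank0 row2 -> MISS (open row2); precharges=4
Acc 9: bank0 row2 -> HIT
Acc 10: bank2 row2 -> MISS (open row2); precharges=5
Acc 11: bank1 row2 -> MISS (open row2); precharges=6
Acc 12: bank0 row3 -> MISS (open row3); precharges=7
Acc 13: bank1 row4 -> MISS (open row4); precharges=8

Answer: 8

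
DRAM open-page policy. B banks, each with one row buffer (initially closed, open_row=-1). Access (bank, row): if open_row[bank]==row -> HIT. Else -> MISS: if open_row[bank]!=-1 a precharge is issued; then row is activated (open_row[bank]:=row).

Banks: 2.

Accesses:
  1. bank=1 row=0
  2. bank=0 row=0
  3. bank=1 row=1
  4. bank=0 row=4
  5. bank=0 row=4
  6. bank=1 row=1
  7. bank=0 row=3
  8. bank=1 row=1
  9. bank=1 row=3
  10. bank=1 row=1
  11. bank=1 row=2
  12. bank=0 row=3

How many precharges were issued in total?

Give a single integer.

Answer: 6

Derivation:
Acc 1: bank1 row0 -> MISS (open row0); precharges=0
Acc 2: bank0 row0 -> MISS (open row0); precharges=0
Acc 3: bank1 row1 -> MISS (open row1); precharges=1
Acc 4: bank0 row4 -> MISS (open row4); precharges=2
Acc 5: bank0 row4 -> HIT
Acc 6: bank1 row1 -> HIT
Acc 7: bank0 row3 -> MISS (open row3); precharges=3
Acc 8: bank1 row1 -> HIT
Acc 9: bank1 row3 -> MISS (open row3); precharges=4
Acc 10: bank1 row1 -> MISS (open row1); precharges=5
Acc 11: bank1 row2 -> MISS (open row2); precharges=6
Acc 12: bank0 row3 -> HIT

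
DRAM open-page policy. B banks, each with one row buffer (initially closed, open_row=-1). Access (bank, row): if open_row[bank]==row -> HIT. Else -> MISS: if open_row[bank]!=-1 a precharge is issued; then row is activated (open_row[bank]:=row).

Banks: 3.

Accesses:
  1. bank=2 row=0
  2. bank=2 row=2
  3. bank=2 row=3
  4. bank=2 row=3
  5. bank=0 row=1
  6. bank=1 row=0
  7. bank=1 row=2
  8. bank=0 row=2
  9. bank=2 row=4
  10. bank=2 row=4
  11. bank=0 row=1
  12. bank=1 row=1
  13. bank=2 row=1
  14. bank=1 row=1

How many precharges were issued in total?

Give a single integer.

Answer: 8

Derivation:
Acc 1: bank2 row0 -> MISS (open row0); precharges=0
Acc 2: bank2 row2 -> MISS (open row2); precharges=1
Acc 3: bank2 row3 -> MISS (open row3); precharges=2
Acc 4: bank2 row3 -> HIT
Acc 5: bank0 row1 -> MISS (open row1); precharges=2
Acc 6: bank1 row0 -> MISS (open row0); precharges=2
Acc 7: bank1 row2 -> MISS (open row2); precharges=3
Acc 8: bank0 row2 -> MISS (open row2); precharges=4
Acc 9: bank2 row4 -> MISS (open row4); precharges=5
Acc 10: bank2 row4 -> HIT
Acc 11: bank0 row1 -> MISS (open row1); precharges=6
Acc 12: bank1 row1 -> MISS (open row1); precharges=7
Acc 13: bank2 row1 -> MISS (open row1); precharges=8
Acc 14: bank1 row1 -> HIT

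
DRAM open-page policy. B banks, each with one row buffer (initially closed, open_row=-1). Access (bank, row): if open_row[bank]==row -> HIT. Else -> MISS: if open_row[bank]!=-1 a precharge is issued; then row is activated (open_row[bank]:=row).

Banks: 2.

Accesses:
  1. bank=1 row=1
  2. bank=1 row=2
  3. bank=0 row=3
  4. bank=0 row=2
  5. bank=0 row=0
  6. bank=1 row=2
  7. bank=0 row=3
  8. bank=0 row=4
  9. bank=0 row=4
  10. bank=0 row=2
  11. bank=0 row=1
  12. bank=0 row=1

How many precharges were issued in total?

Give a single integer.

Acc 1: bank1 row1 -> MISS (open row1); precharges=0
Acc 2: bank1 row2 -> MISS (open row2); precharges=1
Acc 3: bank0 row3 -> MISS (open row3); precharges=1
Acc 4: bank0 row2 -> MISS (open row2); precharges=2
Acc 5: bank0 row0 -> MISS (open row0); precharges=3
Acc 6: bank1 row2 -> HIT
Acc 7: bank0 row3 -> MISS (open row3); precharges=4
Acc 8: bank0 row4 -> MISS (open row4); precharges=5
Acc 9: bank0 row4 -> HIT
Acc 10: bank0 row2 -> MISS (open row2); precharges=6
Acc 11: bank0 row1 -> MISS (open row1); precharges=7
Acc 12: bank0 row1 -> HIT

Answer: 7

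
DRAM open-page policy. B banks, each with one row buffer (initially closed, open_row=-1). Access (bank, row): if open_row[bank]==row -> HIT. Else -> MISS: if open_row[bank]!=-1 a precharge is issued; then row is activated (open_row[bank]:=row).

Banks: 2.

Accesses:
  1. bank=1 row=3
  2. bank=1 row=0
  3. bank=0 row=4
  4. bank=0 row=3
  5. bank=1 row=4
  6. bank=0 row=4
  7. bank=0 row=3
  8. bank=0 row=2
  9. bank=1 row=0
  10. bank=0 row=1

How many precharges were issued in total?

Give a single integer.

Acc 1: bank1 row3 -> MISS (open row3); precharges=0
Acc 2: bank1 row0 -> MISS (open row0); precharges=1
Acc 3: bank0 row4 -> MISS (open row4); precharges=1
Acc 4: bank0 row3 -> MISS (open row3); precharges=2
Acc 5: bank1 row4 -> MISS (open row4); precharges=3
Acc 6: bank0 row4 -> MISS (open row4); precharges=4
Acc 7: bank0 row3 -> MISS (open row3); precharges=5
Acc 8: bank0 row2 -> MISS (open row2); precharges=6
Acc 9: bank1 row0 -> MISS (open row0); precharges=7
Acc 10: bank0 row1 -> MISS (open row1); precharges=8

Answer: 8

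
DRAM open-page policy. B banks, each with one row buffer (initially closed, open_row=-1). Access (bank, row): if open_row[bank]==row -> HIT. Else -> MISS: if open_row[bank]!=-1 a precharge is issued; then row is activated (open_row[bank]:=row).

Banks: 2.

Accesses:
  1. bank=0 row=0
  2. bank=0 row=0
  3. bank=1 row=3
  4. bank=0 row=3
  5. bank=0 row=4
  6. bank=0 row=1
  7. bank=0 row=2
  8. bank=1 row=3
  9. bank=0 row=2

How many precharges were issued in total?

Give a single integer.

Acc 1: bank0 row0 -> MISS (open row0); precharges=0
Acc 2: bank0 row0 -> HIT
Acc 3: bank1 row3 -> MISS (open row3); precharges=0
Acc 4: bank0 row3 -> MISS (open row3); precharges=1
Acc 5: bank0 row4 -> MISS (open row4); precharges=2
Acc 6: bank0 row1 -> MISS (open row1); precharges=3
Acc 7: bank0 row2 -> MISS (open row2); precharges=4
Acc 8: bank1 row3 -> HIT
Acc 9: bank0 row2 -> HIT

Answer: 4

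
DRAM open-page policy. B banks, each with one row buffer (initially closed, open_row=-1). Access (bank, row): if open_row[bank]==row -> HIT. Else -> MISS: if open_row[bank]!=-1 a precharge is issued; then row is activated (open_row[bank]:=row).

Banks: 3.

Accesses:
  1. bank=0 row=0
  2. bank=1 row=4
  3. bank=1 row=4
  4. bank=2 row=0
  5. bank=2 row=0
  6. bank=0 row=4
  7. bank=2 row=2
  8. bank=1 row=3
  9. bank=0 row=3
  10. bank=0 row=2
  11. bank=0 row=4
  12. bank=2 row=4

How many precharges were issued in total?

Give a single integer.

Acc 1: bank0 row0 -> MISS (open row0); precharges=0
Acc 2: bank1 row4 -> MISS (open row4); precharges=0
Acc 3: bank1 row4 -> HIT
Acc 4: bank2 row0 -> MISS (open row0); precharges=0
Acc 5: bank2 row0 -> HIT
Acc 6: bank0 row4 -> MISS (open row4); precharges=1
Acc 7: bank2 row2 -> MISS (open row2); precharges=2
Acc 8: bank1 row3 -> MISS (open row3); precharges=3
Acc 9: bank0 row3 -> MISS (open row3); precharges=4
Acc 10: bank0 row2 -> MISS (open row2); precharges=5
Acc 11: bank0 row4 -> MISS (open row4); precharges=6
Acc 12: bank2 row4 -> MISS (open row4); precharges=7

Answer: 7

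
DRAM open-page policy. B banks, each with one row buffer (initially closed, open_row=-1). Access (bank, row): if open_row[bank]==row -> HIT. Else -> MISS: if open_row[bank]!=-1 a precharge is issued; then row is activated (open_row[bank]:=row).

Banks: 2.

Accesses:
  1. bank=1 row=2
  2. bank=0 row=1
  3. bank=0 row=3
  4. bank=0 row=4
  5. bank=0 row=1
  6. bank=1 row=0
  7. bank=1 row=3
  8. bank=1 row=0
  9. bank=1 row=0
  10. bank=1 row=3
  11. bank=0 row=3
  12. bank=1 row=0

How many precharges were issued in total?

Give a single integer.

Answer: 9

Derivation:
Acc 1: bank1 row2 -> MISS (open row2); precharges=0
Acc 2: bank0 row1 -> MISS (open row1); precharges=0
Acc 3: bank0 row3 -> MISS (open row3); precharges=1
Acc 4: bank0 row4 -> MISS (open row4); precharges=2
Acc 5: bank0 row1 -> MISS (open row1); precharges=3
Acc 6: bank1 row0 -> MISS (open row0); precharges=4
Acc 7: bank1 row3 -> MISS (open row3); precharges=5
Acc 8: bank1 row0 -> MISS (open row0); precharges=6
Acc 9: bank1 row0 -> HIT
Acc 10: bank1 row3 -> MISS (open row3); precharges=7
Acc 11: bank0 row3 -> MISS (open row3); precharges=8
Acc 12: bank1 row0 -> MISS (open row0); precharges=9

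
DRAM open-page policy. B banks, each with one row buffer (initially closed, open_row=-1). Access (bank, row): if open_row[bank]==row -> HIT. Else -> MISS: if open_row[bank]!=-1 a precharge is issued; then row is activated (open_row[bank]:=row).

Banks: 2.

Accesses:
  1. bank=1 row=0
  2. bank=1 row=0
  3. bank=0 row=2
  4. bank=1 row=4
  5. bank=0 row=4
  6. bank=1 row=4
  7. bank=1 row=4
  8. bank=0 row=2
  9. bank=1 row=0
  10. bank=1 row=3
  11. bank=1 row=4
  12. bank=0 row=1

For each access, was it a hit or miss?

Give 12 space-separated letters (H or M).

Answer: M H M M M H H M M M M M

Derivation:
Acc 1: bank1 row0 -> MISS (open row0); precharges=0
Acc 2: bank1 row0 -> HIT
Acc 3: bank0 row2 -> MISS (open row2); precharges=0
Acc 4: bank1 row4 -> MISS (open row4); precharges=1
Acc 5: bank0 row4 -> MISS (open row4); precharges=2
Acc 6: bank1 row4 -> HIT
Acc 7: bank1 row4 -> HIT
Acc 8: bank0 row2 -> MISS (open row2); precharges=3
Acc 9: bank1 row0 -> MISS (open row0); precharges=4
Acc 10: bank1 row3 -> MISS (open row3); precharges=5
Acc 11: bank1 row4 -> MISS (open row4); precharges=6
Acc 12: bank0 row1 -> MISS (open row1); precharges=7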